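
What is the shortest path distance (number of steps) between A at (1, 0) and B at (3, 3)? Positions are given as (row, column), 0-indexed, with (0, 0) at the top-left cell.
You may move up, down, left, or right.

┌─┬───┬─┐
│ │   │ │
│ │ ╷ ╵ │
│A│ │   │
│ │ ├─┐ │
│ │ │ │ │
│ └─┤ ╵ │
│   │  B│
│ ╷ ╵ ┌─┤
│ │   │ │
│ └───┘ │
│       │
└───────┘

Finding path from (1, 0) to (3, 3):
Path: (1,0) → (2,0) → (3,0) → (3,1) → (4,1) → (4,2) → (3,2) → (3,3)
Distance: 7 steps

Solution:

┌─┬───┬─┐
│ │   │ │
│ │ ╷ ╵ │
│A│ │   │
│ │ ├─┐ │
│↓│ │ │ │
│ └─┤ ╵ │
│↳ ↓│↱ B│
│ ╷ ╵ ┌─┤
│ │↳ ↑│ │
│ └───┘ │
│       │
└───────┘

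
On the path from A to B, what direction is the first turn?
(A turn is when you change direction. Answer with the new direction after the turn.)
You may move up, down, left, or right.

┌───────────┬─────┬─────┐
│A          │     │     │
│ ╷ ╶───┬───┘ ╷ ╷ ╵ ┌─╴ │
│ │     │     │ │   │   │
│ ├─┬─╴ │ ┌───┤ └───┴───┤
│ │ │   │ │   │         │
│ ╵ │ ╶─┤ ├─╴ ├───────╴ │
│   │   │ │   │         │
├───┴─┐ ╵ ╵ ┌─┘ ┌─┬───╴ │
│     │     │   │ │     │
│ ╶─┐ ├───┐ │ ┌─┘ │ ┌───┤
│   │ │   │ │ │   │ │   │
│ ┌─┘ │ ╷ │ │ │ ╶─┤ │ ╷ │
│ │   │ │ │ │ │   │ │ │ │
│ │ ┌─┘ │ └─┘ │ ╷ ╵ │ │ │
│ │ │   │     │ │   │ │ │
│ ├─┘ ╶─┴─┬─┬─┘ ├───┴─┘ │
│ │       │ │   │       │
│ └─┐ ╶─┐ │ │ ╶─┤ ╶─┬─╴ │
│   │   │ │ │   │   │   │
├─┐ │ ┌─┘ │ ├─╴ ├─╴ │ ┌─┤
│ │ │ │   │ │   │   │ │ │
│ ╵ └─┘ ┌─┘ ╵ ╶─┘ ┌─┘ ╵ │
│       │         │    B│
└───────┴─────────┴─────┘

Directions: right, down, right, right, down, left, down, right, down, right, up, up, up, right, right, up, right, down, down, right, right, right, right, down, down, left, left, down, down, down, left, up, left, down, down, left, down, right, down, left, down, right, right, up, right, up, left, up, right, right, right, down, left, down, down, right
First turn direction: down

Solution:

┌───────────┬─────┬─────┐
│A ↓        │↱ ↓  │     │
│ ╷ ╶───┬───┘ ╷ ╷ ╵ ┌─╴ │
│ │↳ → ↓│↱ → ↑│↓│   │   │
│ ├─┬─╴ │ ┌───┤ └───┴───┤
│ │ │↓ ↲│↑│   │↳ → → → ↓│
│ ╵ │ ╶─┤ ├─╴ ├───────╴ │
│   │↳ ↓│↑│   │        ↓│
├───┴─┐ ╵ ╵ ┌─┘ ┌─┬───╴ │
│     │↳ ↑  │   │ │↓ ← ↲│
│ ╶─┐ ├───┐ │ ┌─┘ │ ┌───┤
│   │ │   │ │ │   │↓│   │
│ ┌─┘ │ ╷ │ │ │ ╶─┤ │ ╷ │
│ │   │ │ │ │ │↓ ↰│↓│ │ │
│ │ ┌─┘ │ └─┘ │ ╷ ╵ │ │ │
│ │ │   │     │↓│↑ ↲│ │ │
│ ├─┘ ╶─┴─┬─┬─┘ ├───┴─┘ │
│ │       │ │↓ ↲│↱ → → ↓│
│ └─┐ ╶─┐ │ │ ╶─┤ ╶─┬─╴ │
│   │   │ │ │↳ ↓│↑ ↰│↓ ↲│
├─┐ │ ┌─┘ │ ├─╴ ├─╴ │ ┌─┤
│ │ │ │   │ │↓ ↲│↱ ↑│↓│ │
│ ╵ └─┘ ┌─┘ ╵ ╶─┘ ┌─┘ ╵ │
│       │    ↳ → ↑│  ↳ B│
└───────┴─────────┴─────┘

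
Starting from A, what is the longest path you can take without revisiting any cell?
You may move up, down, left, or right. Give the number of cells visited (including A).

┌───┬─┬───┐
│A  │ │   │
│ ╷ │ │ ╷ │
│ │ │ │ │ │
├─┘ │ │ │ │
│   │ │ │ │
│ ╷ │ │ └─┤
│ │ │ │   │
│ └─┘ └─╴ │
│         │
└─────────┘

Finding longest simple path using DFS:
Start: (0, 0)
Longest path visits 19 cells
Path: A → right → down → down → left → down → down → right → right → right → right → up → left → up → up → up → right → down → down

Solution:

┌───┬─┬───┐
│A ↓│ │↱ ↓│
│ ╷ │ │ ╷ │
│ │↓│ │↑│↓│
├─┘ │ │ │ │
│↓ ↲│ │↑│B│
│ ╷ │ │ └─┤
│↓│ │ │↑ ↰│
│ └─┘ └─╴ │
│↳ → → → ↑│
└─────────┘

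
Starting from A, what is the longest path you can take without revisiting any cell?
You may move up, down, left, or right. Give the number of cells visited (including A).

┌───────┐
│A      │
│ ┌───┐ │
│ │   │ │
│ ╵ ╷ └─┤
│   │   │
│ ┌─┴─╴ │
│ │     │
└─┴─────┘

Finding longest simple path using DFS:
Start: (0, 0)
Longest path visits 11 cells
Path: A → down → down → right → up → right → down → right → down → left → left

Solution:

┌───────┐
│A      │
│ ┌───┐ │
│↓│↱ ↓│ │
│ ╵ ╷ └─┤
│↳ ↑│↳ ↓│
│ ┌─┴─╴ │
│ │B ← ↲│
└─┴─────┘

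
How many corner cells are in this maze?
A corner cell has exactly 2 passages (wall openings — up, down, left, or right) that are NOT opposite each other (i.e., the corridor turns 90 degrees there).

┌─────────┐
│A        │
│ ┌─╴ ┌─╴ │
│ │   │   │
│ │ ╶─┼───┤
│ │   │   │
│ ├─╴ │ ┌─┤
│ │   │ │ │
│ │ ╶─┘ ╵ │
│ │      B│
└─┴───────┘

Counting corner cells (2 non-opposite passages):
Total corners: 12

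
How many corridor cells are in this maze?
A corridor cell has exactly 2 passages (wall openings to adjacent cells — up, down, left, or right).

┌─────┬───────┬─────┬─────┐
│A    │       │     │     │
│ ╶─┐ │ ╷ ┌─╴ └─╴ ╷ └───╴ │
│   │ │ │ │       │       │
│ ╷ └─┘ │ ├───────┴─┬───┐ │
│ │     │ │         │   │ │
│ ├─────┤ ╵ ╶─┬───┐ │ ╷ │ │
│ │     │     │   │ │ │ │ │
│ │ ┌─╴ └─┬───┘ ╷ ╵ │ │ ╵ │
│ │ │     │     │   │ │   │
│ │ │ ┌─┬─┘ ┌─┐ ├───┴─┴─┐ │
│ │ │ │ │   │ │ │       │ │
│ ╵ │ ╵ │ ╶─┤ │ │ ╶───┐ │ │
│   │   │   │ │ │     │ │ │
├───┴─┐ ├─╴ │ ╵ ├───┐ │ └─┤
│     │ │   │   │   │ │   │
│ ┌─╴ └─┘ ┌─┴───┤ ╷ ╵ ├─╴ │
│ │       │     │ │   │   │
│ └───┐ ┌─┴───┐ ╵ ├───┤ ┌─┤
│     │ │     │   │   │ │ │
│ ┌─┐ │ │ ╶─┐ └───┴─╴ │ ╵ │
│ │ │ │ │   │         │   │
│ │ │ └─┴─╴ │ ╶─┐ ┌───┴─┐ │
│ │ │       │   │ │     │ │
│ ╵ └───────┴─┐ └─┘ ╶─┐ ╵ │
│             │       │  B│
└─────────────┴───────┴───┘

Counting cells with exactly 2 passages:
Total corridor cells: 131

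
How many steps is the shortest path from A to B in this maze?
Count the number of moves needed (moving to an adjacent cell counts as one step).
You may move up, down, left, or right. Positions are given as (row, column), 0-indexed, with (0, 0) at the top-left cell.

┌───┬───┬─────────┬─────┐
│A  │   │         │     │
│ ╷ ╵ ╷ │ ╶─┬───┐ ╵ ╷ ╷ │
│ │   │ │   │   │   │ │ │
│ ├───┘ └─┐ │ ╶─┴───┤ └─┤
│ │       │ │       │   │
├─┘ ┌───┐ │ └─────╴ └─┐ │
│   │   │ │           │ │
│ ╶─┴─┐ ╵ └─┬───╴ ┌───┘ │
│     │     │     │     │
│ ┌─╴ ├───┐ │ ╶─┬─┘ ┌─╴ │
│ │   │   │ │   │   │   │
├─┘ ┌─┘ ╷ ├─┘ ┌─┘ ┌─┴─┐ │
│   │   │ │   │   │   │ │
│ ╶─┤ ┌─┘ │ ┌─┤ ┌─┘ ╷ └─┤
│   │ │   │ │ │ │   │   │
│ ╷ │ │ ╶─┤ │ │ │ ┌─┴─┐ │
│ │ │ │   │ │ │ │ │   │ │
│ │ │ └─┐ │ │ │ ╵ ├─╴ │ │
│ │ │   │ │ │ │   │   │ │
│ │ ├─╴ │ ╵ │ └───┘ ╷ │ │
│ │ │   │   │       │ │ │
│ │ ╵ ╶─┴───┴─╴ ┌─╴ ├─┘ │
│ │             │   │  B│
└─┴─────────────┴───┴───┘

Using BFS to find shortest path:
Start: (0, 0), End: (11, 11)
Path found:
(0,0) → (0,1) → (1,1) → (1,2) → (0,2) → (0,3) → (1,3) → (2,3) → (2,2) → (2,1) → (3,1) → (3,0) → (4,0) → (4,1) → (4,2) → (5,2) → (5,1) → (6,1) → (6,0) → (7,0) → (7,1) → (8,1) → (9,1) → (10,1) → (11,1) → (11,2) → (10,2) → (10,3) → (9,3) → (9,2) → (8,2) → (7,2) → (6,2) → (6,3) → (5,3) → (5,4) → (6,4) → (7,4) → (7,3) → (8,3) → (8,4) → (9,4) → (10,4) → (10,5) → (9,5) → (8,5) → (7,5) → (6,5) → (6,6) → (5,6) → (4,6) → (4,7) → (4,8) → (3,8) → (3,7) → (3,6) → (3,5) → (2,5) → (1,5) → (1,4) → (0,4) → (0,5) → (0,6) → (0,7) → (0,8) → (1,8) → (1,9) → (0,9) → (0,10) → (1,10) → (2,10) → (2,11) → (3,11) → (4,11) → (4,10) → (4,9) → (5,9) → (5,8) → (6,8) → (6,7) → (7,7) → (8,7) → (9,7) → (9,8) → (8,8) → (7,8) → (7,9) → (6,9) → (6,10) → (7,10) → (7,11) → (8,11) → (9,11) → (10,11) → (11,11)
Number of steps: 94

Solution:

┌───┬───┬─────────┬─────┐
│A ↓│↱ ↓│↱ → → → ↓│↱ ↓  │
│ ╷ ╵ ╷ │ ╶─┬───┐ ╵ ╷ ╷ │
│ │↳ ↑│↓│↑ ↰│   │↳ ↑│↓│ │
│ ├───┘ └─┐ │ ╶─┴───┤ └─┤
│ │↓ ← ↲  │↑│       │↳ ↓│
├─┘ ┌───┐ │ └─────╴ └─┐ │
│↓ ↲│   │ │↑ ← ← ↰    │↓│
│ ╶─┴─┐ ╵ └─┬───╴ ┌───┘ │
│↳ → ↓│     │↱ → ↑│↓ ← ↲│
│ ┌─╴ ├───┐ │ ╶─┬─┘ ┌─╴ │
│ │↓ ↲│↱ ↓│ │↑  │↓ ↲│   │
├─┘ ┌─┘ ╷ ├─┘ ┌─┘ ┌─┴─┐ │
│↓ ↲│↱ ↑│↓│↱ ↑│↓ ↲│↱ ↓│ │
│ ╶─┤ ┌─┘ │ ┌─┤ ┌─┘ ╷ └─┤
│↳ ↓│↑│↓ ↲│↑│ │↓│↱ ↑│↳ ↓│
│ ╷ │ │ ╶─┤ │ │ │ ┌─┴─┐ │
│ │↓│↑│↳ ↓│↑│ │↓│↑│   │↓│
│ │ │ └─┐ │ │ │ ╵ ├─╴ │ │
│ │↓│↑ ↰│↓│↑│ │↳ ↑│   │↓│
│ │ ├─╴ │ ╵ │ └───┘ ╷ │ │
│ │↓│↱ ↑│↳ ↑│       │ │↓│
│ │ ╵ ╶─┴───┴─╴ ┌─╴ ├─┘ │
│ │↳ ↑          │   │  B│
└─┴─────────────┴───┴───┘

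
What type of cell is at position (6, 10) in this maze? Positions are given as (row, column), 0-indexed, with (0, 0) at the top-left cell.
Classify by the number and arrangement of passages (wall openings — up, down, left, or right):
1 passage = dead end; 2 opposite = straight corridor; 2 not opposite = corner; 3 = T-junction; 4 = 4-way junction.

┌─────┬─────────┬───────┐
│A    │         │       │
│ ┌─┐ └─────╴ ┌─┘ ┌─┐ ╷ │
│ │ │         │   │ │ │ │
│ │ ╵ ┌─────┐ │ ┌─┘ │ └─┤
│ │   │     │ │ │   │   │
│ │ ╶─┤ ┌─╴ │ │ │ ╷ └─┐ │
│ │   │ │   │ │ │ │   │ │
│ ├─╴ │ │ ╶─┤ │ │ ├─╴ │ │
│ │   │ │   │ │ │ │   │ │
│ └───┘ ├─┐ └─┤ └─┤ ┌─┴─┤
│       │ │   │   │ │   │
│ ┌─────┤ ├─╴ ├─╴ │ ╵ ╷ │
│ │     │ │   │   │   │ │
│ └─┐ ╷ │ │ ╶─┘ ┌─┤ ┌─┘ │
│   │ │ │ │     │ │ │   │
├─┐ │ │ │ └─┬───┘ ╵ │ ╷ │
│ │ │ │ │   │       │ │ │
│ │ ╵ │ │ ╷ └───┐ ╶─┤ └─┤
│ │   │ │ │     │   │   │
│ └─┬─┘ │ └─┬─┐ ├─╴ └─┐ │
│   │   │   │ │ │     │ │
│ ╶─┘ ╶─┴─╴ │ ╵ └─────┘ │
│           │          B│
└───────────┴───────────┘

Checking cell at (6, 10):
Number of passages: 2
Cell type: corner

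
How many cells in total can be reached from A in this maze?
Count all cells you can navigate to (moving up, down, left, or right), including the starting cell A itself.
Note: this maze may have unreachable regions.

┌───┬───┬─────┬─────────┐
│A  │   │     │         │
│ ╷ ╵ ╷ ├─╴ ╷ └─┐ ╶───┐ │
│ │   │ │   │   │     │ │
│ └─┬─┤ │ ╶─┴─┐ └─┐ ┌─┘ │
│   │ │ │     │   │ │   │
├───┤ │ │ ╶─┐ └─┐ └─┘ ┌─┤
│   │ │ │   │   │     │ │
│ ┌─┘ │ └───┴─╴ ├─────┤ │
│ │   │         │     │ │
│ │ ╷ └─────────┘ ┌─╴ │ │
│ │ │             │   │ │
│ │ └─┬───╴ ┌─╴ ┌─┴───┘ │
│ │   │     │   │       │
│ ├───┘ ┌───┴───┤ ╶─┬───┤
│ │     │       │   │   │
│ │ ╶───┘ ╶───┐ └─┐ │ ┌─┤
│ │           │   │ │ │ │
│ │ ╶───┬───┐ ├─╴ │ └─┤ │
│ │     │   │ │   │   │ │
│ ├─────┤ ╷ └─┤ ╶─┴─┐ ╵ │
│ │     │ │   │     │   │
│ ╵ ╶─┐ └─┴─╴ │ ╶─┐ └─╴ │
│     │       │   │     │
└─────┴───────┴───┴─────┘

Using BFS/flood-fill to find all reachable cells from A:
Maze size: 12 × 12 = 144 total cells
96 cell(s) are walled off and cannot be reached from A.
Reachable cells: 48

Reachable region (· marks reachable cells):

┌───┬───┬─────┬─────────┐
│A ·│· ·│· · ·│· · · · ·│
│ ╷ ╵ ╷ ├─╴ ╷ └─┐ ╶───┐ │
│·│· ·│·│· ·│· ·│· · ·│·│
│ └─┬─┤ │ ╶─┴─┐ └─┐ ┌─┘ │
│· ·│ │·│· · ·│· ·│·│· ·│
├───┤ │ │ ╶─┐ └─┐ └─┘ ┌─┤
│   │ │·│· ·│· ·│· · ·│ │
│ ┌─┘ │ └───┴─╴ ├─────┤ │
│ │   │· · · · ·│     │ │
│ │ ╷ └─────────┘ ┌─╴ │ │
│ │ │             │   │ │
│ │ └─┬───╴ ┌─╴ ┌─┴───┘ │
│ │   │     │   │       │
│ ├───┘ ┌───┴───┤ ╶─┬───┤
│ │     │       │   │   │
│ │ ╶───┘ ╶───┐ └─┐ │ ┌─┤
│ │           │   │ │ │ │
│ │ ╶───┬───┐ ├─╴ │ └─┤ │
│ │     │   │ │   │   │ │
│ ├─────┤ ╷ └─┤ ╶─┴─┐ ╵ │
│ │     │ │   │     │   │
│ ╵ ╶─┐ └─┴─╴ │ ╶─┐ └─╴ │
│     │       │   │     │
└─────┴───────┴───┴─────┘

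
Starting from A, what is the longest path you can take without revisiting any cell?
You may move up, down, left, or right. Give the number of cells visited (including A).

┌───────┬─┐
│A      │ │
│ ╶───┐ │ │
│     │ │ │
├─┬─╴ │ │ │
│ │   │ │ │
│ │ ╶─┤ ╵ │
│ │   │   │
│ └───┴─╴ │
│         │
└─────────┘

Finding longest simple path using DFS:
Start: (0, 0)
Longest path visits 15 cells
Path: A → right → right → right → down → down → down → right → down → left → left → left → left → up → up

Solution:

┌───────┬─┐
│A → → ↓│ │
│ ╶───┐ │ │
│     │↓│ │
├─┬─╴ │ │ │
│B│   │↓│ │
│ │ ╶─┤ ╵ │
│↑│   │↳ ↓│
│ └───┴─╴ │
│↑ ← ← ← ↲│
└─────────┘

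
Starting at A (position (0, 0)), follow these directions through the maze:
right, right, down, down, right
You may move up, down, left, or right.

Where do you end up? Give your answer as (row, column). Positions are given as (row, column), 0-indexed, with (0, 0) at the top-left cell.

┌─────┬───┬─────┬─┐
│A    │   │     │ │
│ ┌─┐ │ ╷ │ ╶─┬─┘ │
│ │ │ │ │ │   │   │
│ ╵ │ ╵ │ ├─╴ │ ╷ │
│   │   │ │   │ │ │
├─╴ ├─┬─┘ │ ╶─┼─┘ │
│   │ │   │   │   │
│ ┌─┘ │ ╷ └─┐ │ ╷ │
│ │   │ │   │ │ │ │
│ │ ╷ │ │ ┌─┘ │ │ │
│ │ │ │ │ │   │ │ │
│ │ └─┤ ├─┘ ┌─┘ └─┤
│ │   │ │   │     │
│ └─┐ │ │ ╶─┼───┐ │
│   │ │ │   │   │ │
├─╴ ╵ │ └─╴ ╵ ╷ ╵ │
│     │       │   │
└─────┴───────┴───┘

Following directions step by step:
Start: (0, 0)
  right: (0, 0) → (0, 1)
  right: (0, 1) → (0, 2)
  down: (0, 2) → (1, 2)
  down: (1, 2) → (2, 2)
  right: (2, 2) → (2, 3)
Final position: (2, 3)

Path taken:

┌─────┬───┬─────┬─┐
│A → ↓│   │     │ │
│ ┌─┐ │ ╷ │ ╶─┬─┘ │
│ │ │↓│ │ │   │   │
│ ╵ │ ╵ │ ├─╴ │ ╷ │
│   │↳ B│ │   │ │ │
├─╴ ├─┬─┘ │ ╶─┼─┘ │
│   │ │   │   │   │
│ ┌─┘ │ ╷ └─┐ │ ╷ │
│ │   │ │   │ │ │ │
│ │ ╷ │ │ ┌─┘ │ │ │
│ │ │ │ │ │   │ │ │
│ │ └─┤ ├─┘ ┌─┘ └─┤
│ │   │ │   │     │
│ └─┐ │ │ ╶─┼───┐ │
│   │ │ │   │   │ │
├─╴ ╵ │ └─╴ ╵ ╷ ╵ │
│     │       │   │
└─────┴───────┴───┘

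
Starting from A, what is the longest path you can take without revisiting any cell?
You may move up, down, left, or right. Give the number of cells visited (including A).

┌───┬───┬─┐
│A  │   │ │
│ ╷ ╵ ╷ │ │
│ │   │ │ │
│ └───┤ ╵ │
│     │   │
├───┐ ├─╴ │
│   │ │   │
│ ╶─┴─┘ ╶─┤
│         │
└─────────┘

Finding longest simple path using DFS:
Start: (0, 0)
Longest path visits 17 cells
Path: A → right → down → right → up → right → down → down → right → down → left → down → left → left → left → up → right

Solution:

┌───┬───┬─┐
│A ↓│↱ ↓│ │
│ ╷ ╵ ╷ │ │
│ │↳ ↑│↓│ │
│ └───┤ ╵ │
│     │↳ ↓│
├───┐ ├─╴ │
│↱ B│ │↓ ↲│
│ ╶─┴─┘ ╶─┤
│↑ ← ← ↲  │
└─────────┘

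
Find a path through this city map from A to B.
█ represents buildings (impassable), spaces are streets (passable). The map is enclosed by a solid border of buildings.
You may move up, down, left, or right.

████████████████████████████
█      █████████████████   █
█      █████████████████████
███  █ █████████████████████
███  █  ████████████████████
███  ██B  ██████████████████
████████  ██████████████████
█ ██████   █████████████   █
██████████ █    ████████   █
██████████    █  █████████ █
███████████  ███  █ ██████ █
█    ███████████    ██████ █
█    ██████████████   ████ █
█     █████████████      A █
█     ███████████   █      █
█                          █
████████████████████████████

Finding the shortest path from A to B:
Movement: cardinal only
Path length: 28 steps
Directions: left → left → left → left → up → left → left → up → left → left → up → left → up → left → up → left → left → down → left → left → left → up → up → left → up → up → left → left

Solution:

████████████████████████████
█      █████████████████   █
█      █████████████████████
███  █ █████████████████████
███  █  ████████████████████
███  ██B←↰██████████████████
████████ ↑██████████████████
█ ██████ ↑↰█████████████   █
██████████↑█ ↓←↰████████   █
██████████↑←←↲█↑↰█████████ █
███████████  ███↑↰█ ██████ █
█    ███████████ ↑←↰██████ █
█    ██████████████↑←↰████ █
█     █████████████  ↑←←←A █
█     ███████████   █      █
█                          █
████████████████████████████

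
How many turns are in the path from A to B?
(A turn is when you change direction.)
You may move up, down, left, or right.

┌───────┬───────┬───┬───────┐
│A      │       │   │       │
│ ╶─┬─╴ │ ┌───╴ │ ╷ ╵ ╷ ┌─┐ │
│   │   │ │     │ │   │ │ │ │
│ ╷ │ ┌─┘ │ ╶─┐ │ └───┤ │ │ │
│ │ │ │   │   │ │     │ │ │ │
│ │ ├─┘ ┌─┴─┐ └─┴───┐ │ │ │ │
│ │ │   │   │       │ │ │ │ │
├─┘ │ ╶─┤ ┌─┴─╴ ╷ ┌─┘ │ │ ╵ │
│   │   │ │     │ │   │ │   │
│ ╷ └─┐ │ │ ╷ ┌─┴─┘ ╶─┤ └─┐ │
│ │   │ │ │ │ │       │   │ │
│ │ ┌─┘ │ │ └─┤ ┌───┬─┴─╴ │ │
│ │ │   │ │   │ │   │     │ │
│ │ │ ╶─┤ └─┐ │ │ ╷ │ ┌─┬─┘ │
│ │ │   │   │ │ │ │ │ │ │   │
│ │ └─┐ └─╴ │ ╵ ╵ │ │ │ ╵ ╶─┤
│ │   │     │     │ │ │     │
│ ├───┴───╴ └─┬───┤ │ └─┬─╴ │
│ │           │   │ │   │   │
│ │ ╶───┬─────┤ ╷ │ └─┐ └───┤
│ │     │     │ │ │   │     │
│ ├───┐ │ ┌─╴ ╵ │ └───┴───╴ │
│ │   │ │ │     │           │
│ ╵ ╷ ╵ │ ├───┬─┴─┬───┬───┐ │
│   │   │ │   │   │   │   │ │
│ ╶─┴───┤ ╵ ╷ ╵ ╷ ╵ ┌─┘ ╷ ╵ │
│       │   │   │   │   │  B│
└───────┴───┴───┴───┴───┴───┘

Directions: down, right, down, down, down, left, down, down, down, down, down, down, down, down, right, up, right, down, right, up, up, left, left, up, right, right, right, right, up, left, left, up, left, up, right, up, up, left, up, right, up, right, up, up, right, right, right, down, left, left, down, right, down, right, down, left, left, down, down, right, down, down, right, up, up, up, right, right, up, right, up, up, left, left, up, up, right, down, right, up, right, down, down, down, down, down, right, down, left, left, down, down, down, right, down, right, right, down, down, down
Number of turns: 60

Solution:

┌───────┬───────┬───┬───────┐
│A      │↱ → → ↓│↱ ↓│↱ ↓    │
│ ╶─┬─╴ │ ┌───╴ │ ╷ ╵ ╷ ┌─┐ │
│↳ ↓│   │↑│↓ ← ↲│↑│↳ ↑│↓│ │ │
│ ╷ │ ┌─┘ │ ╶─┐ │ └───┤ │ │ │
│ │↓│ │↱ ↑│↳ ↓│ │↑ ← ↰│↓│ │ │
│ │ ├─┘ ┌─┴─┐ └─┴───┐ │ │ │ │
│ │↓│↱ ↑│   │↳ ↓    │↑│↓│ │ │
├─┘ │ ╶─┤ ┌─┴─╴ ╷ ┌─┘ │ │ ╵ │
│↓ ↲│↑ ↰│ │↓ ← ↲│ │↱ ↑│↓│   │
│ ╷ └─┐ │ │ ╷ ┌─┴─┘ ╶─┤ └─┐ │
│↓│   │↑│ │↓│ │↱ → ↑  │↳ ↓│ │
│ │ ┌─┘ │ │ └─┤ ┌───┬─┴─╴ │ │
│↓│ │↱ ↑│ │↳ ↓│↑│   │↓ ← ↲│ │
│ │ │ ╶─┤ └─┐ │ │ ╷ │ ┌─┬─┘ │
│↓│ │↑ ↰│   │↓│↑│ │ │↓│ │   │
│ │ └─┐ └─╴ │ ╵ ╵ │ │ │ ╵ ╶─┤
│↓│   │↑ ← ↰│↳ ↑  │ │↓│     │
│ ├───┴───╴ └─┬───┤ │ └─┬─╴ │
│↓│↱ → → → ↑  │   │ │↳ ↓│   │
│ │ ╶───┬─────┤ ╷ │ └─┐ └───┤
│↓│↑ ← ↰│     │ │ │   │↳ → ↓│
│ ├───┐ │ ┌─╴ ╵ │ └───┴───╴ │
│↓│↱ ↓│↑│ │     │          ↓│
│ ╵ ╷ ╵ │ ├───┬─┴─┬───┬───┐ │
│↳ ↑│↳ ↑│ │   │   │   │   │↓│
│ ╶─┴───┤ ╵ ╷ ╵ ╷ ╵ ┌─┘ ╷ ╵ │
│       │   │   │   │   │  B│
└───────┴───┴───┴───┴───┴───┘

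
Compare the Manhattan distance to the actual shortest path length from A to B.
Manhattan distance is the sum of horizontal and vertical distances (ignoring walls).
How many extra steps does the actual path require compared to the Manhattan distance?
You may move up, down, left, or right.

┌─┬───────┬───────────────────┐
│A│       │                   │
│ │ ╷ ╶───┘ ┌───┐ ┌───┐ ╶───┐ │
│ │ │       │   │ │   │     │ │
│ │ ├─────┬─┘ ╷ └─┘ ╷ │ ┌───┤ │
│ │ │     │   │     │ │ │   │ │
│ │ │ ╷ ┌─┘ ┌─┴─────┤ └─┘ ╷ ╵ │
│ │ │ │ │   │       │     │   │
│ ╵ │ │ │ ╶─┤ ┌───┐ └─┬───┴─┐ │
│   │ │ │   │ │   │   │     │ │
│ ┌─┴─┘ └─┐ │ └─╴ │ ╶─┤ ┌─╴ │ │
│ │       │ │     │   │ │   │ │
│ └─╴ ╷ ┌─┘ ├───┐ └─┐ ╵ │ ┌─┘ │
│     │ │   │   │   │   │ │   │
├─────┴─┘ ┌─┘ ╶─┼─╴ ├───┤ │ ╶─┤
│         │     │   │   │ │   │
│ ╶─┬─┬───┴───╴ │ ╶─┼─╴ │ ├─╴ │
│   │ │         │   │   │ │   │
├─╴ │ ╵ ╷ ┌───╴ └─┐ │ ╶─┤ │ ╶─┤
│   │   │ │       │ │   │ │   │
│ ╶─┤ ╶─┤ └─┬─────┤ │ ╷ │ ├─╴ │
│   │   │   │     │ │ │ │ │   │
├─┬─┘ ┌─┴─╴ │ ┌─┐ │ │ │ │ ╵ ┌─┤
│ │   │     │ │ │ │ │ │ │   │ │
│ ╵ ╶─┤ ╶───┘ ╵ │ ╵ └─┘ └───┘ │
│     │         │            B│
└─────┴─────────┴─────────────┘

Manhattan distance: |12 - 0| + |14 - 0| = 26
Actual path length: 80
Extra steps: 80 - 26 = 54

Solution:

┌─┬───────┬───────────────────┐
│A│↱ ↓    │↱ → → → → → → → → ↓│
│ │ ╷ ╶───┘ ┌───┐ ┌───┐ ╶───┐ │
│↓│↑│↳ → → ↑│   │ │   │     │↓│
│ │ ├─────┬─┘ ╷ └─┘ ╷ │ ┌───┤ │
│↓│↑│     │   │     │ │ │   │↓│
│ │ │ ╷ ┌─┘ ┌─┴─────┤ └─┘ ╷ ╵ │
│↓│↑│ │ │   │↓ ← ← ↰│     │  ↓│
│ ╵ │ │ │ ╶─┤ ┌───┐ └─┬───┴─┐ │
│↳ ↑│ │ │   │↓│   │↑  │↓ ← ↰│↓│
│ ┌─┴─┘ └─┐ │ └─╴ │ ╶─┤ ┌─╴ │ │
│ │       │ │↳ → ↓│↑ ↰│↓│↱ ↑│↓│
│ └─╴ ╷ ┌─┘ ├───┐ └─┐ ╵ │ ┌─┘ │
│     │ │   │   │↳ ↓│↑ ↲│↑│↓ ↲│
├─────┴─┘ ┌─┘ ╶─┼─╴ ├───┤ │ ╶─┤
│         │     │↓ ↲│   │↑│↳ ↓│
│ ╶─┬─┬───┴───╴ │ ╶─┼─╴ │ ├─╴ │
│   │ │         │↳ ↓│   │↑│↓ ↲│
├─╴ │ ╵ ╷ ┌───╴ └─┐ │ ╶─┤ │ ╶─┤
│   │   │ │       │↓│   │↑│↳ ↓│
│ ╶─┤ ╶─┤ └─┬─────┤ │ ╷ │ ├─╴ │
│   │   │   │     │↓│ │ │↑│↓ ↲│
├─┬─┘ ┌─┴─╴ │ ┌─┐ │ │ │ │ ╵ ┌─┤
│ │   │     │ │ │ │↓│ │ │↑ ↲│ │
│ ╵ ╶─┤ ╶───┘ ╵ │ ╵ └─┘ └───┘ │
│     │         │  ↳ → → → → B│
└─────┴─────────┴─────────────┘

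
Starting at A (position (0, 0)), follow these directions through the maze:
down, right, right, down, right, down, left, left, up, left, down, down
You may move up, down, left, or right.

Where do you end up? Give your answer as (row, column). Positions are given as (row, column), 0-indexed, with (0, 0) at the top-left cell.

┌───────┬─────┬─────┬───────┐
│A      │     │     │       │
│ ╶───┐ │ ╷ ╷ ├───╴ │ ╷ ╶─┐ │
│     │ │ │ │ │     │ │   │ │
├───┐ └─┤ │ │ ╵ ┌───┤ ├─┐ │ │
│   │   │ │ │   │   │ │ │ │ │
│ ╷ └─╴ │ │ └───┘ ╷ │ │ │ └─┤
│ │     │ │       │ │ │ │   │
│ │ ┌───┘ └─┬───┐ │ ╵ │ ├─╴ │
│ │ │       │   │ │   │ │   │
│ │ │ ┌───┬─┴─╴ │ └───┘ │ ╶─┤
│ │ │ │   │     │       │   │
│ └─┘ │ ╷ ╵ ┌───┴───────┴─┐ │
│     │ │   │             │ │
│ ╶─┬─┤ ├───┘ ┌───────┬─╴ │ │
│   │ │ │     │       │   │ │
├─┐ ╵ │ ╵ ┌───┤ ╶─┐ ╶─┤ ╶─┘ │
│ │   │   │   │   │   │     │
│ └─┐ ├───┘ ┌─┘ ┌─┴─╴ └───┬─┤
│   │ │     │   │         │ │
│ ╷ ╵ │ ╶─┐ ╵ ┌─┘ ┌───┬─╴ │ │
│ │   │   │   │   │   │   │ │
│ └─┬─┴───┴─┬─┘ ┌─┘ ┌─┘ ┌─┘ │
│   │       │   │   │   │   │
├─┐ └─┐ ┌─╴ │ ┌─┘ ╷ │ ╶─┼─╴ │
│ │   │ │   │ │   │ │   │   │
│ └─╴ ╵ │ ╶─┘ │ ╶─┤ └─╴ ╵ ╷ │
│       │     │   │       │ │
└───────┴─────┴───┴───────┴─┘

Following directions step by step:
Start: (0, 0)
  down: (0, 0) → (1, 0)
  right: (1, 0) → (1, 1)
  right: (1, 1) → (1, 2)
  down: (1, 2) → (2, 2)
  right: (2, 2) → (2, 3)
  down: (2, 3) → (3, 3)
  left: (3, 3) → (3, 2)
  left: (3, 2) → (3, 1)
  up: (3, 1) → (2, 1)
  left: (2, 1) → (2, 0)
  down: (2, 0) → (3, 0)
  down: (3, 0) → (4, 0)
Final position: (4, 0)

Path taken:

┌───────┬─────┬─────┬───────┐
│A      │     │     │       │
│ ╶───┐ │ ╷ ╷ ├───╴ │ ╷ ╶─┐ │
│↳ → ↓│ │ │ │ │     │ │   │ │
├───┐ └─┤ │ │ ╵ ┌───┤ ├─┐ │ │
│↓ ↰│↳ ↓│ │ │   │   │ │ │ │ │
│ ╷ └─╴ │ │ └───┘ ╷ │ │ │ └─┤
│↓│↑ ← ↲│ │       │ │ │ │   │
│ │ ┌───┘ └─┬───┐ │ ╵ │ ├─╴ │
│B│ │       │   │ │   │ │   │
│ │ │ ┌───┬─┴─╴ │ └───┘ │ ╶─┤
│ │ │ │   │     │       │   │
│ └─┘ │ ╷ ╵ ┌───┴───────┴─┐ │
│     │ │   │             │ │
│ ╶─┬─┤ ├───┘ ┌───────┬─╴ │ │
│   │ │ │     │       │   │ │
├─┐ ╵ │ ╵ ┌───┤ ╶─┐ ╶─┤ ╶─┘ │
│ │   │   │   │   │   │     │
│ └─┐ ├───┘ ┌─┘ ┌─┴─╴ └───┬─┤
│   │ │     │   │         │ │
│ ╷ ╵ │ ╶─┐ ╵ ┌─┘ ┌───┬─╴ │ │
│ │   │   │   │   │   │   │ │
│ └─┬─┴───┴─┬─┘ ┌─┘ ┌─┘ ┌─┘ │
│   │       │   │   │   │   │
├─┐ └─┐ ┌─╴ │ ┌─┘ ╷ │ ╶─┼─╴ │
│ │   │ │   │ │   │ │   │   │
│ └─╴ ╵ │ ╶─┘ │ ╶─┤ └─╴ ╵ ╷ │
│       │     │   │       │ │
└───────┴─────┴───┴───────┴─┘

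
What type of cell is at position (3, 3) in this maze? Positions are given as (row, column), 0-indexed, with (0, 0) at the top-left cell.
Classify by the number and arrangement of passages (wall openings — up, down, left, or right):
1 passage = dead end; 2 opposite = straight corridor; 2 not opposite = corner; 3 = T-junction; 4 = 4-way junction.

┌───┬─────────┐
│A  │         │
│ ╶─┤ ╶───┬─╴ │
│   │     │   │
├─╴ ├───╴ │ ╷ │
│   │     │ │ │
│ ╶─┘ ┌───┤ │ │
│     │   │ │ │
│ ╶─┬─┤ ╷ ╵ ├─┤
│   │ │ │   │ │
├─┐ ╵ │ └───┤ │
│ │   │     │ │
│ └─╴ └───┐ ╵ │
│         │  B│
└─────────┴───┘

Checking cell at (3, 3):
Number of passages: 2
Cell type: corner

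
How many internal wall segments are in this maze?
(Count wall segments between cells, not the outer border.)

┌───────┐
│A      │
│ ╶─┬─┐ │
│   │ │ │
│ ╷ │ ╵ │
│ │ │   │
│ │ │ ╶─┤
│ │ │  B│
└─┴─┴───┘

Counting internal wall segments:
Total internal walls: 9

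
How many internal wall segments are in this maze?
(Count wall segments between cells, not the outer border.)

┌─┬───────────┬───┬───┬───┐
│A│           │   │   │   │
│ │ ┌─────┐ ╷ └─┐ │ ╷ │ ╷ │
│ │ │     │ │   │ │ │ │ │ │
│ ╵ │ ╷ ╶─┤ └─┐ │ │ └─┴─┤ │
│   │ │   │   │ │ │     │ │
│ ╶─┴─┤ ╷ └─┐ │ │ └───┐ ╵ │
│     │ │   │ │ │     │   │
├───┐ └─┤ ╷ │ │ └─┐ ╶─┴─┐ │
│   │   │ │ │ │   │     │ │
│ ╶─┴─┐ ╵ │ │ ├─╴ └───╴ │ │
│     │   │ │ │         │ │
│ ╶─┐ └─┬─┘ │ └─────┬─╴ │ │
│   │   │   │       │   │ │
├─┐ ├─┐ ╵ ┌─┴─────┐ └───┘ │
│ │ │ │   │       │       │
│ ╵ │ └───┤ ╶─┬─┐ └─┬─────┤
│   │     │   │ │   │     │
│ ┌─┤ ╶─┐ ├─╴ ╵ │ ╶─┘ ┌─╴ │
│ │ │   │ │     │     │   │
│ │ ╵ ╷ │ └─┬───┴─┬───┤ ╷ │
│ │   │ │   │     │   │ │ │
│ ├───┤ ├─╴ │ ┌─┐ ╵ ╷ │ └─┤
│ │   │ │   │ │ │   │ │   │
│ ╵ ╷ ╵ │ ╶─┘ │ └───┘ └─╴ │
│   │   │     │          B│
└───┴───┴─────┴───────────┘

Counting internal wall segments:
Total internal walls: 144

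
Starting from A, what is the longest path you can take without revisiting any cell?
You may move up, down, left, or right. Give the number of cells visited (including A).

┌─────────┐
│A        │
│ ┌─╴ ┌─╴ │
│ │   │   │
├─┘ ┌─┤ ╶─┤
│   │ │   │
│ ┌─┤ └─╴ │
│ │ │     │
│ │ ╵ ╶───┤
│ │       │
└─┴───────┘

Finding longest simple path using DFS:
Start: (0, 0)
Longest path visits 15 cells
Path: A → right → right → right → right → down → left → down → right → down → left → left → down → left → up

Solution:

┌─────────┐
│A → → → ↓│
│ ┌─╴ ┌─╴ │
│ │   │↓ ↲│
├─┘ ┌─┤ ╶─┤
│   │ │↳ ↓│
│ ┌─┤ └─╴ │
│ │B│↓ ← ↲│
│ │ ╵ ╶───┤
│ │↑ ↲    │
└─┴───────┘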